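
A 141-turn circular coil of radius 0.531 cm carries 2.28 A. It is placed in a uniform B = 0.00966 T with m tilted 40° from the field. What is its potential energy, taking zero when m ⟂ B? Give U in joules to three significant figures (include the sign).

m = NIA = NIπa² = 141·(2.28)·π·(0.00531)² = 0.02848 A·m².
U = −m·B = −mB cosθ.
U = −(0.02848)(0.00966)·cos40° = -2.108×10⁻⁴ J.

U ≈ -2.11×10⁻⁴ J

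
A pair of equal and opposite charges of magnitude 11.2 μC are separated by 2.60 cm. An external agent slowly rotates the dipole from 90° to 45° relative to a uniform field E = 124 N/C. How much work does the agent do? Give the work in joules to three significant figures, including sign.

W ≈ -2.55×10⁻⁵ J

Dipole moment p = qd = (1.12×10⁻⁵ C)(0.0260 m) = 2.912×10⁻⁷ C·m.
W_ext = ΔU = U(θ₂) − U(θ₁) = −pE cosθ₂ − (−pE cosθ₁) = pE(cosθ₁ − cosθ₂).
W = (2.912×10⁻⁷)(124)·(cos90° − cos45°) = (3.611×10⁻⁵)·(-0.7071) = -2.553×10⁻⁵ J.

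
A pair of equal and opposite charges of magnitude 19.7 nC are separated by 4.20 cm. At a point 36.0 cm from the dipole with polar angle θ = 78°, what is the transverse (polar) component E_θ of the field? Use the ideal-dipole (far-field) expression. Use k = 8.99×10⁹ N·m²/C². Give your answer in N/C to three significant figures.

Dipole moment p = qd = (1.97×10⁻⁸ C)(0.0420 m) = 8.274×10⁻¹⁰ C·m.
For a dipole, E_θ = (kp sinθ)/r³.
kp/r³ = (8.99×10⁹)(8.274×10⁻¹⁰)/(0.360)³ = 159.4 N/C.
E_θ = 159.4·sin78° = 155.9 N/C.

E_θ ≈ 156 N/C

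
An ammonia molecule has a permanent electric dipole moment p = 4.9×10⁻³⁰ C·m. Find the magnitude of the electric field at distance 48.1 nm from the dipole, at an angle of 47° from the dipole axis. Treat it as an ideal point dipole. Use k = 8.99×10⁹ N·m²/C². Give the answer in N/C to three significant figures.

E ≈ 613 N/C

At angle θ the dipole field magnitude is E = (kp/r³)·√(1 + 3cos²θ).
kp/r³ = (8.99×10⁹)(4.90×10⁻³⁰) / (4.81×10⁻⁸)³ = 395.8 N/C.
√(1 + 3cos²47°) = √(1 + 3·0.4651) = √2.3954 ≈ 1.5477.
E ≈ 395.8 × 1.548 = 612.6 N/C.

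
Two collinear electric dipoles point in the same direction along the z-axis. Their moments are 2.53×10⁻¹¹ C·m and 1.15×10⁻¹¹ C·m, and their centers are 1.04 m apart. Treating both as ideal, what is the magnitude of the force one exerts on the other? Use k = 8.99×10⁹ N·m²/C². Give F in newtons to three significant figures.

On-axis field of dipole 1 at distance r: E = 2kp₁/r³. Force on dipole 2 is F = p₂·dE/dr (gradient along axis).
dE/dr = −6kp₁/r⁴, so |F| = 6kp₁p₂/r⁴ (attractive for aligned moments).
F = 6(8.99×10⁹)(2.53×10⁻¹¹)(1.15×10⁻¹¹)/(1.04)⁴ = 1.342×10⁻¹¹ N.

F ≈ 1.34×10⁻¹¹ N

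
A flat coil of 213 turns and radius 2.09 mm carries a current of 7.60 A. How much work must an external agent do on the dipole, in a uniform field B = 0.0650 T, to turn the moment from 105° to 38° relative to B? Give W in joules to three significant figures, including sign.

W ≈ -0.00151 J

m = NIA = NIπa² = 213·(7.60)·π·(0.00209)² = 0.02221 A·m².
W_ext = ΔU = −mB cosθ₂ + mB cosθ₁ = mB(cosθ₁ − cosθ₂).
W = (0.02221)(0.0650)·(cos105° − cos38°) = (0.001444)·(-1.0468) = -0.001511 J.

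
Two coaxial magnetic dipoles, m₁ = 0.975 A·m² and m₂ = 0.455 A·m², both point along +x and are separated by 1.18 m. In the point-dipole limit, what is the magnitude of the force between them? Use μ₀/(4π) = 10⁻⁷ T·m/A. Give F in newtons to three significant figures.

F ≈ 1.37×10⁻⁷ N

On-axis B of dipole 1: B = (μ₀/4π)·2m₁/r³. Force on dipole 2: F = m₂·dB/dr.
dB/dr = −(μ₀/4π)·6m₁/r⁴, so |F| = (μ₀/4π)·6m₁m₂/r⁴.
F = 6(10⁻⁷)(0.975)(0.455)/(1.18)⁴ = 1.373×10⁻⁷ N.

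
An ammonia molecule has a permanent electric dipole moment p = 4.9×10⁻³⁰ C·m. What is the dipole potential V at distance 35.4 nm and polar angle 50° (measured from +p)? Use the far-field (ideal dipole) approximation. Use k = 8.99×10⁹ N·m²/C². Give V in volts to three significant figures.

The dipole potential is V = kp cosθ / r².
V = (8.99×10⁹)(4.90×10⁻³⁰)·cos50° / (3.54×10⁻⁸)² = 2.260×10⁻⁵ V.

V ≈ 2.26×10⁻⁵ V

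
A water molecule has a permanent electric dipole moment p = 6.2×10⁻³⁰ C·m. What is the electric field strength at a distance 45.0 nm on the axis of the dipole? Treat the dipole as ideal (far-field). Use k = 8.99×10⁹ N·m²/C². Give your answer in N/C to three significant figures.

E ≈ 1220 N/C

On the dipole axis E = 2kp/r³.
E = 2·(8.99×10⁹)(6.20×10⁻³⁰) / (4.50×10⁻⁸)³ = 1223 N/C.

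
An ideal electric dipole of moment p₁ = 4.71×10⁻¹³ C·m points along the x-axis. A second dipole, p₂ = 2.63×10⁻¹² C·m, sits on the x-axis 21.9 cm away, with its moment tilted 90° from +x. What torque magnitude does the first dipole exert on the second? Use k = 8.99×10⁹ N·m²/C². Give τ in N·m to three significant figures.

The second dipole sits on the axis of the first, so the field there is axial: E₁ = 2kp₁/r³ along +x.
E₁ = 2(8.99×10⁹)(4.71×10⁻¹³)/(0.219)³ = 0.8063 N/C.
Torque on the second dipole: τ = p₂ E₁ sinθ.
τ = (2.63×10⁻¹²)(0.8063)·sin90° = 2.120×10⁻¹² N·m.

τ ≈ 2.12×10⁻¹² N·m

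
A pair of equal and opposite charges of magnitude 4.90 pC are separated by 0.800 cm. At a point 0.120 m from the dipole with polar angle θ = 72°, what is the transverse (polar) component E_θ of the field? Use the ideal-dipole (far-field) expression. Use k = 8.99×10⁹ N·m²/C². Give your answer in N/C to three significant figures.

Dipole moment p = qd = (4.90×10⁻¹² C)(0.00800 m) = 3.92×10⁻¹⁴ C·m.
For a dipole, E_θ = (kp sinθ)/r³.
kp/r³ = (8.99×10⁹)(3.92×10⁻¹⁴)/(0.120)³ = 0.2039 N/C.
E_θ = 0.2039·sin72° = 0.1940 N/C.

E_θ ≈ 0.194 N/C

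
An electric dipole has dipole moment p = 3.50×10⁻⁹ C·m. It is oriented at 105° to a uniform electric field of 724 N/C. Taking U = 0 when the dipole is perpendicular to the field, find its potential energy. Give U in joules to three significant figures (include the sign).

U ≈ 6.56×10⁻⁷ J

U = −p·E = −pE cosθ.
U = −(3.50×10⁻⁹)(724)·cos105° = 6.558×10⁻⁷ J.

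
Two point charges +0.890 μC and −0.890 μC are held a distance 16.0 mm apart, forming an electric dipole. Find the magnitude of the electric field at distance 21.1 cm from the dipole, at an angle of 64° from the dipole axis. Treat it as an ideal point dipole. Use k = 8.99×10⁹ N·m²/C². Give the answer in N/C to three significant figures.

E ≈ 1.71×10⁴ N/C

Dipole moment p = qd = (8.90×10⁻⁷ C)(0.0160 m) = 1.424×10⁻⁸ C·m.
At angle θ the dipole field magnitude is E = (kp/r³)·√(1 + 3cos²θ).
kp/r³ = (8.99×10⁹)(1.424×10⁻⁸) / (0.211)³ = 1.363×10⁴ N/C.
√(1 + 3cos²64°) = √(1 + 3·0.1922) = √1.5765 ≈ 1.2556.
E ≈ 1.363×10⁴ × 1.256 = 1.711×10⁴ N/C.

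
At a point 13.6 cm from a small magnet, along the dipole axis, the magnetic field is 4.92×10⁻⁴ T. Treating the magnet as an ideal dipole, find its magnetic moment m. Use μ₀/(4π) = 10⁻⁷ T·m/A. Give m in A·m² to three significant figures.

On axis B = (μ₀/4π)·2m/r³, so m = Br³·4π/(μ₀·2).
m = (4.92×10⁻⁴)·(0.136)³ / (2·10⁻⁷) = 6.188 A·m².

m ≈ 6.19 A·m²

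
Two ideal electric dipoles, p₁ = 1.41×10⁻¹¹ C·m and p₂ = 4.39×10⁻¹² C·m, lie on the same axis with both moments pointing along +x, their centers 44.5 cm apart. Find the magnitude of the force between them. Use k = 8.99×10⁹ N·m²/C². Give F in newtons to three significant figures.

F ≈ 8.51×10⁻¹¹ N

On-axis field of dipole 1 at distance r: E = 2kp₁/r³. Force on dipole 2 is F = p₂·dE/dr (gradient along axis).
dE/dr = −6kp₁/r⁴, so |F| = 6kp₁p₂/r⁴ (attractive for aligned moments).
F = 6(8.99×10⁹)(1.41×10⁻¹¹)(4.39×10⁻¹²)/(0.445)⁴ = 8.514×10⁻¹¹ N.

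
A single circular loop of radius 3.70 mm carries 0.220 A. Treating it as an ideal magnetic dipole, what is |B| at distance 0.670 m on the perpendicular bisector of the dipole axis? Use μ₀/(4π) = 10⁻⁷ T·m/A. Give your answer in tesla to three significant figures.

Magnetic moment m = IA = Iπa² = (0.220)·π·(0.00370)² = 9.462×10⁻⁶ A·m².
In the equatorial plane B = (μ₀/4π)·m/r³ (half the axial value).
B = (10⁻⁷)·(9.462×10⁻⁶) / (0.670)³ = 3.146×10⁻¹² T.

B ≈ 3.15×10⁻¹² T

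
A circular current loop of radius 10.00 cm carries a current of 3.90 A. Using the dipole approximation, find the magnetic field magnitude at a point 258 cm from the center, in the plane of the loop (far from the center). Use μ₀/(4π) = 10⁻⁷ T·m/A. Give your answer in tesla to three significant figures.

B ≈ 7.13×10⁻¹⁰ T

Magnetic moment m = IA = Iπa² = (3.90)·π·(0.100)² = 0.1225 A·m².
In the equatorial plane B = (μ₀/4π)·m/r³ (half the axial value).
B = (10⁻⁷)·(0.1225) / (2.58)³ = 7.133×10⁻¹⁰ T.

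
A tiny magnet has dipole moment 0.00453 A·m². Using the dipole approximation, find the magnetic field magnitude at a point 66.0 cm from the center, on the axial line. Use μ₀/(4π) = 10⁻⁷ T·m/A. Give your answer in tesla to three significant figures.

On axis B = (μ₀/4π)·2m/r³.
B = 2·(10⁻⁷)·(0.00453) / (0.660)³ = 3.151×10⁻⁹ T.

B ≈ 3.15×10⁻⁹ T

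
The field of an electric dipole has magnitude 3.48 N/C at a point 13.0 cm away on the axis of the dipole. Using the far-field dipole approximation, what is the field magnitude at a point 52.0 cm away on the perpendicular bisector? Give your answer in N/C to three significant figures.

Dipole fields scale as 1/r³ in the far field.
The axial field is twice the equatorial field at the same r, so the geometry factor is 1/2.
E₂ = E₁ · (1/2) · (r₁/r₂)³ = 3.48 · 0.5 · (13.0/52.0)³.
(r₁/r₂)³ = (0.25)³ = 0.01562.
E₂ ≈ 0.02719 N/C.

E ≈ 0.0272 N/C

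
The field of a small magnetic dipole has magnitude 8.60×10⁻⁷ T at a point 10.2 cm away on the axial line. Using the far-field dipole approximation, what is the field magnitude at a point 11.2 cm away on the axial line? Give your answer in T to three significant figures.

Dipole fields scale as 1/r³ in the far field; the geometry is the same at both points.
B₂ = B₁ · (r₁/r₂)³ = 8.60×10⁻⁷ · (10.2/11.2)³.
(r₁/r₂)³ = (0.9107)³ = 0.7553.
B₂ ≈ 6.496×10⁻⁷ T.

B ≈ 6.50×10⁻⁷ T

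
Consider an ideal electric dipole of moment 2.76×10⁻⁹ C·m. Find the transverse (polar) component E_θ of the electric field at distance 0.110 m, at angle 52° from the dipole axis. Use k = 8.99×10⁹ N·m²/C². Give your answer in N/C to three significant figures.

E_θ ≈ 1.47×10⁴ N/C

For a dipole, E_θ = (kp sinθ)/r³.
kp/r³ = (8.99×10⁹)(2.76×10⁻⁹)/(0.110)³ = 1.864×10⁴ N/C.
E_θ = 1.864×10⁴·sin52° = 1.469×10⁴ N/C.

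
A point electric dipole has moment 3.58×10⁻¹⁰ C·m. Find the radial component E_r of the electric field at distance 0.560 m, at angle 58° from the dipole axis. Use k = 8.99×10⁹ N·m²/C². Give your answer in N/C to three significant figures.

E_r ≈ 19.4 N/C

For a dipole, E_r = (2kp cosθ)/r³.
kp/r³ = (8.99×10⁹)(3.58×10⁻¹⁰)/(0.560)³ = 18.33 N/C.
E_r = 2·18.33·cos58° = 19.42 N/C.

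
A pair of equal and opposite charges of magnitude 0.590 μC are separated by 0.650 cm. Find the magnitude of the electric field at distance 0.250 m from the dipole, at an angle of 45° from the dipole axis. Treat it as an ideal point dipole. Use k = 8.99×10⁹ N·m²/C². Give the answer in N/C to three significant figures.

Dipole moment p = qd = (5.90×10⁻⁷ C)(0.00650 m) = 3.835×10⁻⁹ C·m.
At angle θ the dipole field magnitude is E = (kp/r³)·√(1 + 3cos²θ).
kp/r³ = (8.99×10⁹)(3.835×10⁻⁹) / (0.250)³ = 2207 N/C.
√(1 + 3cos²45°) = √(1 + 3·0.5000) = √2.5000 ≈ 1.5811.
E ≈ 2207 × 1.581 = 3489 N/C.

E ≈ 3490 N/C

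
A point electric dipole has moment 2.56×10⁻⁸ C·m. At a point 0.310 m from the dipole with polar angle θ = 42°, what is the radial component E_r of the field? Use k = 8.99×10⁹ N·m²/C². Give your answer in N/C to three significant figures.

For a dipole, E_r = (2kp cosθ)/r³.
kp/r³ = (8.99×10⁹)(2.56×10⁻⁸)/(0.310)³ = 7725 N/C.
E_r = 2·7725·cos42° = 1.148×10⁴ N/C.

E_r ≈ 1.15×10⁴ N/C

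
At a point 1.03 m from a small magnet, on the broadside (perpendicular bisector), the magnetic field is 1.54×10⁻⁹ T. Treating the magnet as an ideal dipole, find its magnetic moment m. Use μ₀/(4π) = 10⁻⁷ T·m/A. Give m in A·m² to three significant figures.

In the equatorial plane B = (μ₀/4π)·m/r³, so m = Br³·4π/(μ₀).
m = (1.54×10⁻⁹)·(1.03)³ / (10⁻⁷) = 0.01683 A·m².

m ≈ 0.0168 A·m²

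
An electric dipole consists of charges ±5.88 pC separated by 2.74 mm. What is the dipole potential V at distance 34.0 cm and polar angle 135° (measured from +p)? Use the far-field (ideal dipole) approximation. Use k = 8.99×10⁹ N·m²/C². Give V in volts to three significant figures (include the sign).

Dipole moment p = qd = (5.88×10⁻¹² C)(0.00274 m) = 1.611×10⁻¹⁴ C·m.
The dipole potential is V = kp cosθ / r².
V = (8.99×10⁹)(1.611×10⁻¹⁴)·cos135° / (0.340)² = -8.859×10⁻⁴ V.

V ≈ -8.86×10⁻⁴ V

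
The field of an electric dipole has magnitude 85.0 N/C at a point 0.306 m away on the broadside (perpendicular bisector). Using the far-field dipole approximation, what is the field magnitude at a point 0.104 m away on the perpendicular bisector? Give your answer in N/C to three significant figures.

E ≈ 2170 N/C

Dipole fields scale as 1/r³ in the far field; the geometry is the same at both points.
E₂ = E₁ · (r₁/r₂)³ = 85.0 · (0.306/0.104)³.
(r₁/r₂)³ = (2.942)³ = 25.47.
E₂ ≈ 2165 N/C.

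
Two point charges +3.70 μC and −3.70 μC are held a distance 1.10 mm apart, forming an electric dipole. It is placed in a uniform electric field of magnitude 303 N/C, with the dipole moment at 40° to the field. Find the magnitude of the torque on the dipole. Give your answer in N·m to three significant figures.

τ ≈ 7.93×10⁻⁷ N·m

Dipole moment p = qd = (3.70×10⁻⁶ C)(0.00110 m) = 4.07×10⁻⁹ C·m.
Torque on an electric dipole: τ = pE sinθ.
τ = (4.07×10⁻⁹)(303)·sin40° = 7.927×10⁻⁷ N·m.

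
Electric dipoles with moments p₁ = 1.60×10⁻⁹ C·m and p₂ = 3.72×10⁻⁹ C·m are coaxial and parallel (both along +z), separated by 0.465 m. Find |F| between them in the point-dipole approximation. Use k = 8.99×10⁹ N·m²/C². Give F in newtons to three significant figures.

F ≈ 6.87×10⁻⁶ N

On-axis field of dipole 1 at distance r: E = 2kp₁/r³. Force on dipole 2 is F = p₂·dE/dr (gradient along axis).
dE/dr = −6kp₁/r⁴, so |F| = 6kp₁p₂/r⁴ (attractive for aligned moments).
F = 6(8.99×10⁹)(1.60×10⁻⁹)(3.72×10⁻⁹)/(0.465)⁴ = 6.867×10⁻⁶ N.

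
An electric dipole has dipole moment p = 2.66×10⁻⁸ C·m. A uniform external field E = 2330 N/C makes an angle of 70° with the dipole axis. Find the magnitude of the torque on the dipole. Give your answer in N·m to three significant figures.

τ ≈ 5.82×10⁻⁵ N·m

Torque on an electric dipole: τ = pE sinθ.
τ = (2.66×10⁻⁸)(2330)·sin70° = 5.824×10⁻⁵ N·m.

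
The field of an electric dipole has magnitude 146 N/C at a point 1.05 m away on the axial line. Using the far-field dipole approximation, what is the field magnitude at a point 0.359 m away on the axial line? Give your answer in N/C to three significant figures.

E ≈ 3650 N/C

Dipole fields scale as 1/r³ in the far field; the geometry is the same at both points.
E₂ = E₁ · (r₁/r₂)³ = 146 · (1.05/0.359)³.
(r₁/r₂)³ = (2.925)³ = 25.02.
E₂ ≈ 3653 N/C.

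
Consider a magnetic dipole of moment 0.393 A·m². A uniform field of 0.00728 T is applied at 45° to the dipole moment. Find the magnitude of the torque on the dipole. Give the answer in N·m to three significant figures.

Torque on a magnetic dipole: τ = mB sinθ.
τ = (0.393)(0.00728)·sin45° = 0.002023 N·m.

τ ≈ 0.00202 N·m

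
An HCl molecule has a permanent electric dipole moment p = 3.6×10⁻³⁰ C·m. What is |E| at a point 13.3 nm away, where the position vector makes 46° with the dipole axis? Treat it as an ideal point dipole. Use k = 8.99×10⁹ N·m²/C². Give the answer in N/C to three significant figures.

E ≈ 2.15×10⁴ N/C

At angle θ the dipole field magnitude is E = (kp/r³)·√(1 + 3cos²θ).
kp/r³ = (8.99×10⁹)(3.60×10⁻³⁰) / (1.33×10⁻⁸)³ = 1.376×10⁴ N/C.
√(1 + 3cos²46°) = √(1 + 3·0.4826) = √2.4477 ≈ 1.5645.
E ≈ 1.376×10⁴ × 1.564 = 2.152×10⁴ N/C.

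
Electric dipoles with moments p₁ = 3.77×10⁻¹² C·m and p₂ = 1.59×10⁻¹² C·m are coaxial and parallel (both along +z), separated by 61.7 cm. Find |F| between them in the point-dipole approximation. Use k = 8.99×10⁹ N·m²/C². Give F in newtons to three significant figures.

On-axis field of dipole 1 at distance r: E = 2kp₁/r³. Force on dipole 2 is F = p₂·dE/dr (gradient along axis).
dE/dr = −6kp₁/r⁴, so |F| = 6kp₁p₂/r⁴ (attractive for aligned moments).
F = 6(8.99×10⁹)(3.77×10⁻¹²)(1.59×10⁻¹²)/(0.617)⁴ = 2.231×10⁻¹² N.

F ≈ 2.23×10⁻¹² N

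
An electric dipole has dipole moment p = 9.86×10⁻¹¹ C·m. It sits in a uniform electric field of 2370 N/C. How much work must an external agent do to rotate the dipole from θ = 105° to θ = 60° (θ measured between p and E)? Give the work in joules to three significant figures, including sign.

W_ext = ΔU = U(θ₂) − U(θ₁) = −pE cosθ₂ − (−pE cosθ₁) = pE(cosθ₁ − cosθ₂).
W = (9.86×10⁻¹¹)(2370)·(cos105° − cos60°) = (2.337×10⁻⁷)·(-0.7588) = -1.773×10⁻⁷ J.

W ≈ -1.77×10⁻⁷ J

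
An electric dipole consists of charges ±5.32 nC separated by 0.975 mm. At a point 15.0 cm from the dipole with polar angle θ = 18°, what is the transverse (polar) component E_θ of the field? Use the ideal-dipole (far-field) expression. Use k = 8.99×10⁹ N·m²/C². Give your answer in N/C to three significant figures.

Dipole moment p = qd = (5.32×10⁻⁹ C)(9.75×10⁻⁴ m) = 5.187×10⁻¹² C·m.
For a dipole, E_θ = (kp sinθ)/r³.
kp/r³ = (8.99×10⁹)(5.187×10⁻¹²)/(0.150)³ = 13.82 N/C.
E_θ = 13.82·sin18° = 4.270 N/C.

E_θ ≈ 4.27 N/C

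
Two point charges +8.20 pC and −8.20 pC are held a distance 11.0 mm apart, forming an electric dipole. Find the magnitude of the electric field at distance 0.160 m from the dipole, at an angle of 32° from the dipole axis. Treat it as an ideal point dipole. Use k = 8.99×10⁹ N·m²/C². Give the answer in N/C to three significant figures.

Dipole moment p = qd = (8.20×10⁻¹² C)(0.0110 m) = 9.02×10⁻¹⁴ C·m.
At angle θ the dipole field magnitude is E = (kp/r³)·√(1 + 3cos²θ).
kp/r³ = (8.99×10⁹)(9.02×10⁻¹⁴) / (0.160)³ = 0.1980 N/C.
√(1 + 3cos²32°) = √(1 + 3·0.7192) = √3.1576 ≈ 1.7770.
E ≈ 0.1980 × 1.777 = 0.3518 N/C.

E ≈ 0.352 N/C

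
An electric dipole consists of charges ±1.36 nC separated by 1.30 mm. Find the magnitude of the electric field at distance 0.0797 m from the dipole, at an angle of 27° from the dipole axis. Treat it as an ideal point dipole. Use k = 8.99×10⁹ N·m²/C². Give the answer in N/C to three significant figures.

Dipole moment p = qd = (1.36×10⁻⁹ C)(0.00130 m) = 1.768×10⁻¹² C·m.
At angle θ the dipole field magnitude is E = (kp/r³)·√(1 + 3cos²θ).
kp/r³ = (8.99×10⁹)(1.768×10⁻¹²) / (0.0797)³ = 31.40 N/C.
√(1 + 3cos²27°) = √(1 + 3·0.7939) = √3.3817 ≈ 1.8389.
E ≈ 31.40 × 1.839 = 57.73 N/C.

E ≈ 57.7 N/C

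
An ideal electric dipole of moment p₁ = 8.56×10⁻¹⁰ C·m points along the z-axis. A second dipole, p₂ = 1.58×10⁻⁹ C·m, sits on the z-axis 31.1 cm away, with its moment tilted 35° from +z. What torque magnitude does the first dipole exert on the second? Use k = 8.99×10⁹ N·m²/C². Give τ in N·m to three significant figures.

τ ≈ 4.64×10⁻⁷ N·m

The second dipole sits on the axis of the first, so the field there is axial: E₁ = 2kp₁/r³ along +z.
E₁ = 2(8.99×10⁹)(8.56×10⁻¹⁰)/(0.311)³ = 511.7 N/C.
Torque on the second dipole: τ = p₂ E₁ sinθ.
τ = (1.58×10⁻⁹)(511.7)·sin35° = 4.637×10⁻⁷ N·m.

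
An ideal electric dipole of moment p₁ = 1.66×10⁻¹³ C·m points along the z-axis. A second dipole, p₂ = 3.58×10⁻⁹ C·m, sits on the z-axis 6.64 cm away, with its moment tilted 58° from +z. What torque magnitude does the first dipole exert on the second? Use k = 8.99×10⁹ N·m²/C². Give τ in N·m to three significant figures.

τ ≈ 3.10×10⁻⁸ N·m

The second dipole sits on the axis of the first, so the field there is axial: E₁ = 2kp₁/r³ along +z.
E₁ = 2(8.99×10⁹)(1.66×10⁻¹³)/(0.0664)³ = 10.20 N/C.
Torque on the second dipole: τ = p₂ E₁ sinθ.
τ = (3.58×10⁻⁹)(10.20)·sin58° = 3.095×10⁻⁸ N·m.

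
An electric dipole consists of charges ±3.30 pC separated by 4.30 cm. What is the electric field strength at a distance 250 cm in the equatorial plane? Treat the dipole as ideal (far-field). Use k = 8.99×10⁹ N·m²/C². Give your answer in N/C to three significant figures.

Dipole moment p = qd = (3.30×10⁻¹² C)(0.0430 m) = 1.419×10⁻¹³ C·m.
On the perpendicular bisector E = kp/r³ (half the axial value at the same distance).
E = (8.99×10⁹)(1.419×10⁻¹³) / (2.50)³ = 8.164×10⁻⁵ N/C.

E ≈ 8.16×10⁻⁵ N/C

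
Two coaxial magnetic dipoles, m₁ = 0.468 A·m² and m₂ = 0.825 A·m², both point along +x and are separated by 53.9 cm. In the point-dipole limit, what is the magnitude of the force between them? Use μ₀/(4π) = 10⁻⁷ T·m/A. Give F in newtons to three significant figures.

On-axis B of dipole 1: B = (μ₀/4π)·2m₁/r³. Force on dipole 2: F = m₂·dB/dr.
dB/dr = −(μ₀/4π)·6m₁/r⁴, so |F| = (μ₀/4π)·6m₁m₂/r⁴.
F = 6(10⁻⁷)(0.468)(0.825)/(0.539)⁴ = 2.745×10⁻⁶ N.

F ≈ 2.74×10⁻⁶ N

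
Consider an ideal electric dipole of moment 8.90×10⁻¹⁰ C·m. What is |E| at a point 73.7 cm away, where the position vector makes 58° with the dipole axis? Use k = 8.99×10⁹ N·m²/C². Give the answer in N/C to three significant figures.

E ≈ 27.1 N/C

At angle θ the dipole field magnitude is E = (kp/r³)·√(1 + 3cos²θ).
kp/r³ = (8.99×10⁹)(8.90×10⁻¹⁰) / (0.737)³ = 19.99 N/C.
√(1 + 3cos²58°) = √(1 + 3·0.2808) = √1.8424 ≈ 1.3574.
E ≈ 19.99 × 1.357 = 27.13 N/C.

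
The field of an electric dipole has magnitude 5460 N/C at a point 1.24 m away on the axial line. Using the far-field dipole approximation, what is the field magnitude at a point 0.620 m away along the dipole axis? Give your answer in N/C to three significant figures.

E ≈ 4.37×10⁴ N/C

Dipole fields scale as 1/r³ in the far field; the geometry is the same at both points.
E₂ = E₁ · (r₁/r₂)³ = 5460 · (1.24/0.620)³.
(r₁/r₂)³ = (2)³ = 8.
E₂ ≈ 4.368×10⁴ N/C.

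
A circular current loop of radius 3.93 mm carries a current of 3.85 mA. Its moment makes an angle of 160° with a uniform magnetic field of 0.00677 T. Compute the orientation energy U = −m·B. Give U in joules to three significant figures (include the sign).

Magnetic moment m = IA = Iπa² = (0.00385)·π·(0.00393)² = 1.868×10⁻⁷ A·m².
U = −m·B = −mB cosθ.
U = −(1.868×10⁻⁷)(0.00677)·cos160° = 1.188×10⁻⁹ J.

U ≈ 1.19×10⁻⁹ J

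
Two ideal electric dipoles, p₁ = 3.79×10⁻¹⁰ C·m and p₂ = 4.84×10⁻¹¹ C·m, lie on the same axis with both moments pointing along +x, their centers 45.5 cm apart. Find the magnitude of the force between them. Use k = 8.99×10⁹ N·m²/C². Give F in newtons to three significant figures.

F ≈ 2.31×10⁻⁸ N

On-axis field of dipole 1 at distance r: E = 2kp₁/r³. Force on dipole 2 is F = p₂·dE/dr (gradient along axis).
dE/dr = −6kp₁/r⁴, so |F| = 6kp₁p₂/r⁴ (attractive for aligned moments).
F = 6(8.99×10⁹)(3.79×10⁻¹⁰)(4.84×10⁻¹¹)/(0.455)⁴ = 2.309×10⁻⁸ N.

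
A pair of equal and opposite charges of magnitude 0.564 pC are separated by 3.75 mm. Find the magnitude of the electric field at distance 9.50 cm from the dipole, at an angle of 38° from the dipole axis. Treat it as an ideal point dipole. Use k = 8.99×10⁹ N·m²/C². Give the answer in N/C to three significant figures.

Dipole moment p = qd = (5.64×10⁻¹³ C)(0.00375 m) = 2.115×10⁻¹⁵ C·m.
At angle θ the dipole field magnitude is E = (kp/r³)·√(1 + 3cos²θ).
kp/r³ = (8.99×10⁹)(2.115×10⁻¹⁵) / (0.0950)³ = 0.02218 N/C.
√(1 + 3cos²38°) = √(1 + 3·0.6210) = √2.8629 ≈ 1.6920.
E ≈ 0.02218 × 1.692 = 0.03752 N/C.

E ≈ 0.0375 N/C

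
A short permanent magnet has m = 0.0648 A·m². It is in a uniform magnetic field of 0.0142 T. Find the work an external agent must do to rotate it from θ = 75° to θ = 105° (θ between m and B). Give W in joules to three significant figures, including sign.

W ≈ 4.76×10⁻⁴ J

W_ext = ΔU = −mB cosθ₂ + mB cosθ₁ = mB(cosθ₁ − cosθ₂).
W = (0.0648)(0.0142)·(cos75° − cos105°) = (9.202×10⁻⁴)·(+0.5176) = 4.763×10⁻⁴ J.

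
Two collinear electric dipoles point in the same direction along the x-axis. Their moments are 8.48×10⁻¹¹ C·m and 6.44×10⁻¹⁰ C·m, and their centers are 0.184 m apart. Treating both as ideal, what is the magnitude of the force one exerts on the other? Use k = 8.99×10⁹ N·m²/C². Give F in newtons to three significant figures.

F ≈ 2.57×10⁻⁶ N

On-axis field of dipole 1 at distance r: E = 2kp₁/r³. Force on dipole 2 is F = p₂·dE/dr (gradient along axis).
dE/dr = −6kp₁/r⁴, so |F| = 6kp₁p₂/r⁴ (attractive for aligned moments).
F = 6(8.99×10⁹)(8.48×10⁻¹¹)(6.44×10⁻¹⁰)/(0.184)⁴ = 2.570×10⁻⁶ N.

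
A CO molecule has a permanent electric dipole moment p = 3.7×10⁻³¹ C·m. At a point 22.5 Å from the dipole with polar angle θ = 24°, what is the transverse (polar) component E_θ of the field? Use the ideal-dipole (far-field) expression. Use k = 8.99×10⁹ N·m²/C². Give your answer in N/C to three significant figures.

E_θ ≈ 1.19×10⁵ N/C

For a dipole, E_θ = (kp sinθ)/r³.
kp/r³ = (8.99×10⁹)(3.70×10⁻³¹)/(2.25×10⁻⁹)³ = 2.920×10⁵ N/C.
E_θ = 2.920×10⁵·sin24° = 1.188×10⁵ N/C.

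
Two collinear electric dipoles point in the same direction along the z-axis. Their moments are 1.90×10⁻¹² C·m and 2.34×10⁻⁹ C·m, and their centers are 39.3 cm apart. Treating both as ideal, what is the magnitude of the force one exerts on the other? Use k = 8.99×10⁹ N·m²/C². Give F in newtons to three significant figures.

F ≈ 1.01×10⁻⁸ N

On-axis field of dipole 1 at distance r: E = 2kp₁/r³. Force on dipole 2 is F = p₂·dE/dr (gradient along axis).
dE/dr = −6kp₁/r⁴, so |F| = 6kp₁p₂/r⁴ (attractive for aligned moments).
F = 6(8.99×10⁹)(1.90×10⁻¹²)(2.34×10⁻⁹)/(0.393)⁴ = 1.005×10⁻⁸ N.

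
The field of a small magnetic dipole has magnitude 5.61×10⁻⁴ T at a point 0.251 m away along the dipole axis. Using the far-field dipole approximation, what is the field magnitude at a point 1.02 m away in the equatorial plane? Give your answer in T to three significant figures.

Dipole fields scale as 1/r³ in the far field.
The axial field is twice the equatorial field at the same r, so the geometry factor is 1/2.
B₂ = B₁ · (1/2) · (r₁/r₂)³ = 5.61×10⁻⁴ · 0.5 · (0.251/1.02)³.
(r₁/r₂)³ = (0.2461)³ = 0.0149.
B₂ ≈ 4.180×10⁻⁶ T.

B ≈ 4.18×10⁻⁶ T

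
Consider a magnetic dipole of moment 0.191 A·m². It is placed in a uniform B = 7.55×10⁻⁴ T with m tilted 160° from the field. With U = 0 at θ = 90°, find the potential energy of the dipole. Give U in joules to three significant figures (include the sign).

U = −m·B = −mB cosθ.
U = −(0.191)(7.55×10⁻⁴)·cos160° = 1.355×10⁻⁴ J.

U ≈ 1.36×10⁻⁴ J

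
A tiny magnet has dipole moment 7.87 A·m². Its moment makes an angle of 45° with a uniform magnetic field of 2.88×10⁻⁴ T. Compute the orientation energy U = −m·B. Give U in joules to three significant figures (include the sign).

U = −m·B = −mB cosθ.
U = −(7.87)(2.88×10⁻⁴)·cos45° = -0.001603 J.

U ≈ -0.00160 J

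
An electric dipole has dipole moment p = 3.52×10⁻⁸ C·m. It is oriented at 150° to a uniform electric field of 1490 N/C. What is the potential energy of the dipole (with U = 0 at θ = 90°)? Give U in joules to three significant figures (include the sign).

U ≈ 4.54×10⁻⁵ J

U = −p·E = −pE cosθ.
U = −(3.52×10⁻⁸)(1490)·cos150° = 4.542×10⁻⁵ J.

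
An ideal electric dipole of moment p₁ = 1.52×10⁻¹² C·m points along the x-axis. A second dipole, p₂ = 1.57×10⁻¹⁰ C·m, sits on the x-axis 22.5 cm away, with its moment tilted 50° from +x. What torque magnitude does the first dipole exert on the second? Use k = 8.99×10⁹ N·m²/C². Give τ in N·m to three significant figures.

τ ≈ 2.89×10⁻¹⁰ N·m

The second dipole sits on the axis of the first, so the field there is axial: E₁ = 2kp₁/r³ along +x.
E₁ = 2(8.99×10⁹)(1.52×10⁻¹²)/(0.225)³ = 2.399 N/C.
Torque on the second dipole: τ = p₂ E₁ sinθ.
τ = (1.57×10⁻¹⁰)(2.399)·sin50° = 2.886×10⁻¹⁰ N·m.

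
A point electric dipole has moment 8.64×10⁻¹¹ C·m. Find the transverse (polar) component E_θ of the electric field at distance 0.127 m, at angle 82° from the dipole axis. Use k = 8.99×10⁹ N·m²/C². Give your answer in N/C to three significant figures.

For a dipole, E_θ = (kp sinθ)/r³.
kp/r³ = (8.99×10⁹)(8.64×10⁻¹¹)/(0.127)³ = 379.2 N/C.
E_θ = 379.2·sin82° = 375.5 N/C.

E_θ ≈ 376 N/C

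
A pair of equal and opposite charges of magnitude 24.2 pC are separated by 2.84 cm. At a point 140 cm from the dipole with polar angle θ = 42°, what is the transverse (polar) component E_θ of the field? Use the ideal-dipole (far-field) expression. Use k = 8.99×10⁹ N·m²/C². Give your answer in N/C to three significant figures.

E_θ ≈ 0.00151 N/C

Dipole moment p = qd = (2.42×10⁻¹¹ C)(0.0284 m) = 6.873×10⁻¹³ C·m.
For a dipole, E_θ = (kp sinθ)/r³.
kp/r³ = (8.99×10⁹)(6.873×10⁻¹³)/(1.40)³ = 0.002252 N/C.
E_θ = 0.002252·sin42° = 0.001507 N/C.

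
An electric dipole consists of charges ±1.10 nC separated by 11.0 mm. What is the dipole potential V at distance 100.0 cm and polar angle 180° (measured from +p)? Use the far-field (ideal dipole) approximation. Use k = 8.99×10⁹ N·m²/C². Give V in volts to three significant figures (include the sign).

Dipole moment p = qd = (1.10×10⁻⁹ C)(0.0110 m) = 1.21×10⁻¹¹ C·m.
The dipole potential is V = kp cosθ / r².
V = (8.99×10⁹)(1.21×10⁻¹¹)·cos180° / (1.00)² = -0.1088 V.

V ≈ -0.109 V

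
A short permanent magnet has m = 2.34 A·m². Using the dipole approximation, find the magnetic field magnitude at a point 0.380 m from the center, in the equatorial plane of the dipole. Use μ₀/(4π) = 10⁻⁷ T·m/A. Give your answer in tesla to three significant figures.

B ≈ 4.26×10⁻⁶ T

In the equatorial plane B = (μ₀/4π)·m/r³ (half the axial value).
B = (10⁻⁷)·(2.34) / (0.380)³ = 4.264×10⁻⁶ T.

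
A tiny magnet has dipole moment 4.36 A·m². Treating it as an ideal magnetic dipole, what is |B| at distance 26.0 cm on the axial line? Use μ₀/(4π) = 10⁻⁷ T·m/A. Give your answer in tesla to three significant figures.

B ≈ 4.96×10⁻⁵ T

On axis B = (μ₀/4π)·2m/r³.
B = 2·(10⁻⁷)·(4.36) / (0.260)³ = 4.961×10⁻⁵ T.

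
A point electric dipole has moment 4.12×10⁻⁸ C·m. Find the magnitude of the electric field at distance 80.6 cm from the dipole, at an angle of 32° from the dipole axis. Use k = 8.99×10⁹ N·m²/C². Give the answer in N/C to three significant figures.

At angle θ the dipole field magnitude is E = (kp/r³)·√(1 + 3cos²θ).
kp/r³ = (8.99×10⁹)(4.12×10⁻⁸) / (0.806)³ = 707.4 N/C.
√(1 + 3cos²32°) = √(1 + 3·0.7192) = √3.1576 ≈ 1.7770.
E ≈ 707.4 × 1.777 = 1257 N/C.

E ≈ 1260 N/C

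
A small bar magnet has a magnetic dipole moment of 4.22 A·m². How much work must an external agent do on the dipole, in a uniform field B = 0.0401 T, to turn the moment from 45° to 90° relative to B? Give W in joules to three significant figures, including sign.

W ≈ 0.120 J

W_ext = ΔU = −mB cosθ₂ + mB cosθ₁ = mB(cosθ₁ − cosθ₂).
W = (4.22)(0.0401)·(cos45° − cos90°) = (0.1692)·(+0.7071) = 0.1197 J.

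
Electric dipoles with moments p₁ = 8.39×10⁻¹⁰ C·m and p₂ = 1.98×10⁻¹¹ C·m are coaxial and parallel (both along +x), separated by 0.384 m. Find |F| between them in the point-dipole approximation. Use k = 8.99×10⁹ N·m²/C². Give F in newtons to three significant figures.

On-axis field of dipole 1 at distance r: E = 2kp₁/r³. Force on dipole 2 is F = p₂·dE/dr (gradient along axis).
dE/dr = −6kp₁/r⁴, so |F| = 6kp₁p₂/r⁴ (attractive for aligned moments).
F = 6(8.99×10⁹)(8.39×10⁻¹⁰)(1.98×10⁻¹¹)/(0.384)⁴ = 4.121×10⁻⁸ N.

F ≈ 4.12×10⁻⁸ N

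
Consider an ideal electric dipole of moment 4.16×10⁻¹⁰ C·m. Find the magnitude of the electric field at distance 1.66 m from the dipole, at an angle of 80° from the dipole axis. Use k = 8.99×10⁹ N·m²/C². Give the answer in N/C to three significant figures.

At angle θ the dipole field magnitude is E = (kp/r³)·√(1 + 3cos²θ).
kp/r³ = (8.99×10⁹)(4.16×10⁻¹⁰) / (1.66)³ = 0.8176 N/C.
√(1 + 3cos²80°) = √(1 + 3·0.0302) = √1.0905 ≈ 1.0443.
E ≈ 0.8176 × 1.044 = 0.8538 N/C.

E ≈ 0.854 N/C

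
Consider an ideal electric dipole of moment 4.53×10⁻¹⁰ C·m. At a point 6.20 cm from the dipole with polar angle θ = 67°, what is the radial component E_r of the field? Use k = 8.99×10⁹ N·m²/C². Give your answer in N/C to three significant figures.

For a dipole, E_r = (2kp cosθ)/r³.
kp/r³ = (8.99×10⁹)(4.53×10⁻¹⁰)/(0.0620)³ = 1.709×10⁴ N/C.
E_r = 2·1.709×10⁴·cos67° = 1.335×10⁴ N/C.

E_r ≈ 1.34×10⁴ N/C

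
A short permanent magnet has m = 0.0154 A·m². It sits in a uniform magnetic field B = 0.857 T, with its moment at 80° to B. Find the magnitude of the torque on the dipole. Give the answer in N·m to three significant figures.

Torque on a magnetic dipole: τ = mB sinθ.
τ = (0.0154)(0.857)·sin80° = 0.01300 N·m.

τ ≈ 0.0130 N·m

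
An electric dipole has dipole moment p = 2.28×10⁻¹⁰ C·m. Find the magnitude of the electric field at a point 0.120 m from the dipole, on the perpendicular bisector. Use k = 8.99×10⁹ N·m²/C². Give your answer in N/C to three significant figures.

In the equatorial plane E = kp/r³.
E = (8.99×10⁹)(2.28×10⁻¹⁰) / (0.120)³ = 1186 N/C.

E ≈ 1190 N/C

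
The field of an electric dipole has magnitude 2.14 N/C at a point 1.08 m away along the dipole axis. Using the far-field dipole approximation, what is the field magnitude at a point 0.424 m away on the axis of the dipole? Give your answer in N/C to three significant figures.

E ≈ 35.4 N/C

Dipole fields scale as 1/r³ in the far field; the geometry is the same at both points.
E₂ = E₁ · (r₁/r₂)³ = 2.14 · (1.08/0.424)³.
(r₁/r₂)³ = (2.547)³ = 16.53.
E₂ ≈ 35.37 N/C.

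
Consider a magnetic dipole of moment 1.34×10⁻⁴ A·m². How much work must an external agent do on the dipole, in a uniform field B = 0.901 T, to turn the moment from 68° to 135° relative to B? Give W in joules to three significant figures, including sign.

W ≈ 1.31×10⁻⁴ J

W_ext = ΔU = −mB cosθ₂ + mB cosθ₁ = mB(cosθ₁ − cosθ₂).
W = (1.34×10⁻⁴)(0.901)·(cos68° − cos135°) = (1.207×10⁻⁴)·(+1.0817) = 1.306×10⁻⁴ J.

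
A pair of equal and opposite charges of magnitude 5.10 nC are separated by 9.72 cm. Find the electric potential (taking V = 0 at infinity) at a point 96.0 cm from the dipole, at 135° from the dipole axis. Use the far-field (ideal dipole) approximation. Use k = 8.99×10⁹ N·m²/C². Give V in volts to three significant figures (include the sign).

Dipole moment p = qd = (5.10×10⁻⁹ C)(0.0972 m) = 4.957×10⁻¹⁰ C·m.
The dipole potential is V = kp cosθ / r².
V = (8.99×10⁹)(4.957×10⁻¹⁰)·cos135° / (0.960)² = -3.419 V.

V ≈ -3.42 V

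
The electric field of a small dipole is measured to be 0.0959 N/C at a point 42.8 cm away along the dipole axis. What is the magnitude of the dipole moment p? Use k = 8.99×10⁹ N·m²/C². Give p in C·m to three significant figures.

On axis E = 2kp/r³, so p = Er³/(2k).
p = (0.0959)·(0.428)³ / (2·8.99×10⁹) = 4.182×10⁻¹³ C·m.

p ≈ 4.18×10⁻¹³ C·m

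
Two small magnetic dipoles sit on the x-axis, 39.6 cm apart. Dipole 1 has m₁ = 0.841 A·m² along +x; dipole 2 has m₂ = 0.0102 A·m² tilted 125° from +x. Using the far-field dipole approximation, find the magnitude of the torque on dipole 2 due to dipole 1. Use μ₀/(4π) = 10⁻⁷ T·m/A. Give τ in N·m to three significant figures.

τ ≈ 2.26×10⁻⁸ N·m

Dipole B is on the axis of dipole A, so B₁ there is axial: B₁ = (μ₀/4π)·2m₁/r³ along +x.
B₁ = 2(10⁻⁷)(0.841)/(0.396)³ = 2.709×10⁻⁶ T.
τ = m₂ B₁ sinθ.
τ = (0.0102)(2.709×10⁻⁶)·sin125° = 2.263×10⁻⁸ N·m.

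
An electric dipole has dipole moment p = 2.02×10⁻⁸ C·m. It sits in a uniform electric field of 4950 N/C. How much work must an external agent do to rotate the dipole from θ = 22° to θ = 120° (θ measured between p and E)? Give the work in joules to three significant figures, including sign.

W ≈ 1.43×10⁻⁴ J

W_ext = ΔU = U(θ₂) − U(θ₁) = −pE cosθ₂ − (−pE cosθ₁) = pE(cosθ₁ − cosθ₂).
W = (2.02×10⁻⁸)(4950)·(cos22° − cos120°) = (9.999×10⁻⁵)·(+1.4272) = 1.427×10⁻⁴ J.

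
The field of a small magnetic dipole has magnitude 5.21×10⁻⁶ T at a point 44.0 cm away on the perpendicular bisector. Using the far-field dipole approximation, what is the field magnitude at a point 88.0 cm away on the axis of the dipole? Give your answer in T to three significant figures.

B ≈ 1.30×10⁻⁶ T

Dipole fields scale as 1/r³ in the far field.
The axial field is twice the equatorial field at the same r, so the geometry factor is 2/1.
B₂ = B₁ · (2/1) · (r₁/r₂)³ = 5.21×10⁻⁶ · 2 · (44.0/88.0)³.
(r₁/r₂)³ = (0.5)³ = 0.125.
B₂ ≈ 1.302×10⁻⁶ T.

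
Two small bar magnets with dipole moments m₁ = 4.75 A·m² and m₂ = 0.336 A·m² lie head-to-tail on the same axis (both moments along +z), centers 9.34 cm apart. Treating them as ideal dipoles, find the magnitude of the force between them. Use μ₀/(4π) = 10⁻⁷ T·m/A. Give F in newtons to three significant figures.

F ≈ 0.0126 N

On-axis B of dipole 1: B = (μ₀/4π)·2m₁/r³. Force on dipole 2: F = m₂·dB/dr.
dB/dr = −(μ₀/4π)·6m₁/r⁴, so |F| = (μ₀/4π)·6m₁m₂/r⁴.
F = 6(10⁻⁷)(4.75)(0.336)/(0.0934)⁴ = 0.01258 N.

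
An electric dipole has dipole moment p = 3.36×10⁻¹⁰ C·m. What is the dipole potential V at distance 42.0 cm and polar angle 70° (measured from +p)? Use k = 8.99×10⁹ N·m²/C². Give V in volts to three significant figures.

V ≈ 5.86 V

The dipole potential is V = kp cosθ / r².
V = (8.99×10⁹)(3.36×10⁻¹⁰)·cos70° / (0.420)² = 5.857 V.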